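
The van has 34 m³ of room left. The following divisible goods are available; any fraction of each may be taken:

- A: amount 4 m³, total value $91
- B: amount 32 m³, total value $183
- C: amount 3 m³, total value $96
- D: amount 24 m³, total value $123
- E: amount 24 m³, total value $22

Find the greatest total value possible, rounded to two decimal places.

341.41

Take in order of value per unit:
- C (96/3 per unit): all 3 → value 96, running total 96.00
- A (91/4 per unit): all 4 → value 91, running total 187.00
- B (183/32 per unit): 27 of 32 → value 27×183/32 = 154.4063, running total 341.41
Total 341.41.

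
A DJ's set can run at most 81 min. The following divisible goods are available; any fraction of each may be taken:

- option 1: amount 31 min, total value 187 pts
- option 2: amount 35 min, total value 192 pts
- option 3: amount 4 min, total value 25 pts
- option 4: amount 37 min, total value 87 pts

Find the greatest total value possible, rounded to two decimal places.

Take in order of value per unit:
- option 3 (25/4 per unit): all 4 → value 25, running total 25.00
- option 1 (187/31 per unit): all 31 → value 187, running total 212.00
- option 2 (192/35 per unit): all 35 → value 192, running total 404.00
- option 4 (87/37 per unit): 11 of 37 → value 11×87/37 = 25.8649, running total 429.86
Total 429.86.

429.86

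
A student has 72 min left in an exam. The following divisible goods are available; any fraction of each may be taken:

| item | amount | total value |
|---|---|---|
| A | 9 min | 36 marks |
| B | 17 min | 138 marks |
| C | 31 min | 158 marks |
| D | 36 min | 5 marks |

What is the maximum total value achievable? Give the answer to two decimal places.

334.08

Take in order of value per unit:
- B (138/17 per unit): all 17 → value 138, running total 138.00
- C (158/31 per unit): all 31 → value 158, running total 296.00
- A (36/9 per unit): all 9 → value 36, running total 332.00
- D (5/36 per unit): 15 of 36 → value 15×5/36 = 2.0833, running total 334.08
Total 334.08.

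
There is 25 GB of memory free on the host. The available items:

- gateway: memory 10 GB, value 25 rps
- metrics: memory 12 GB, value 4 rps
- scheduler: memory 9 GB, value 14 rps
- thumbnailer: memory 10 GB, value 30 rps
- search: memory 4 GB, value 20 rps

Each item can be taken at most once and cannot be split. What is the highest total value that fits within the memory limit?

75 rps

Check high-value combinations within 25 GB:
- gateway+thumbnailer+search: memory 10+10+4=24, value 25+30+20=75
- scheduler+thumbnailer+search: memory 9+10+4=23, value 14+30+20=64
- gateway+scheduler+search: memory 10+9+4=23, value 25+14+20=59
- gateway+thumbnailer: memory 10+10=20, value 25+30=55
- thumbnailer+search: memory 10+4=14, value 30+20=50
Best: 75 rps.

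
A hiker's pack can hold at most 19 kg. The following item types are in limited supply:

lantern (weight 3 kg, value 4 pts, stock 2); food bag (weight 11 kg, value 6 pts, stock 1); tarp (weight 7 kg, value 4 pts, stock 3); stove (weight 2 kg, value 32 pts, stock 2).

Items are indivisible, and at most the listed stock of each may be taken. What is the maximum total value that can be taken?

Top feasible selections:
- 2×lantern + 1×tarp + 2×stove: weight 17, value 76
- 1×lantern + 1×food bag + 2×stove: weight 18, value 74
Best: 76 pts.

76 pts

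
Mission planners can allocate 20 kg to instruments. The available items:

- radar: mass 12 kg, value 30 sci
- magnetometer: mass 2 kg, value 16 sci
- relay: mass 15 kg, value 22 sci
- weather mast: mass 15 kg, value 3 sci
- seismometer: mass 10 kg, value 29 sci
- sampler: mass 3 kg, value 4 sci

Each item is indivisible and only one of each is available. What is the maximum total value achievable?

Check high-value combinations within 20 kg:
- radar+magnetometer+sampler: mass 12+2+3=17, value 30+16+4=50
- magnetometer+seismometer+sampler: mass 2+10+3=15, value 16+29+4=49
- radar+magnetometer: mass 12+2=14, value 30+16=46
Best: 50 sci.

50 sci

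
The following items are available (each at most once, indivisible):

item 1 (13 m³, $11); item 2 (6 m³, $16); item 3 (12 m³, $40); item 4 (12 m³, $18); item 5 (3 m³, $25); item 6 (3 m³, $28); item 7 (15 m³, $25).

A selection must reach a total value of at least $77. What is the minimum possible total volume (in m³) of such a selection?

18

Subsets with value ≥ 77, sorted by total volume:
- item 3+item 5+item 6: volume 18, value 93
- item 2+item 3+item 6: volume 21, value 84
- item 2+item 3+item 5: volume 21, value 81
- item 5+item 6+item 7: volume 21, value 78
Minimum volume: 18 m³.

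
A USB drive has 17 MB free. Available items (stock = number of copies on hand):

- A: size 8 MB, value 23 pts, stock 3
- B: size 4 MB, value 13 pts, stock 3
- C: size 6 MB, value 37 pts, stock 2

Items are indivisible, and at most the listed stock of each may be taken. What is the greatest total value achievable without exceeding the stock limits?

Top feasible selections:
- 1×B + 2×C: size 16, value 87
- 2×C: size 12, value 74
- 2×B + 1×C: size 14, value 63
Best: 87 pts.

87 pts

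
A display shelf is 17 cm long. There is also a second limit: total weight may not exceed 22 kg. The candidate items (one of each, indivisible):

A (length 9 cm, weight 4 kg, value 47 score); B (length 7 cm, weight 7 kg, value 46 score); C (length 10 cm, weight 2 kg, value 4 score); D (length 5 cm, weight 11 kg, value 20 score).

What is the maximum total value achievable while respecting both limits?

93 score

Feasible sets respecting both limits:
- A+B: length 16, weight 11, value 93
- A+D: length 14, weight 15, value 67
- B+D: length 12, weight 18, value 66
Best: 93 score.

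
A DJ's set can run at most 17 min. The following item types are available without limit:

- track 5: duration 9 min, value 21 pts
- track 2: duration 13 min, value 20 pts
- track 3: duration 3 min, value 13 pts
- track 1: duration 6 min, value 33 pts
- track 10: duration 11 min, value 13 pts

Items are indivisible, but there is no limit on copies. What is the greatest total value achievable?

79 pts

Best value-per-unit is track 1 at 33/6; filling with it alone gives 2×33 = 66.
Optimal mix: 1×track 3 + 2×track 1 → duration 15, value 79.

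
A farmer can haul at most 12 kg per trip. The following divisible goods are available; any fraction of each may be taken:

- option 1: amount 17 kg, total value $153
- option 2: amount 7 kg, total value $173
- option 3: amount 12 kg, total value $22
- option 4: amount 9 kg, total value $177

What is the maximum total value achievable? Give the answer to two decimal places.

Take in order of value per unit:
- option 2 (173/7 per unit): all 7 → value 173, running total 173.00
- option 4 (177/9 per unit): 5 of 9 → value 5×177/9 = 98.3333, running total 271.33
Total 271.33.

271.33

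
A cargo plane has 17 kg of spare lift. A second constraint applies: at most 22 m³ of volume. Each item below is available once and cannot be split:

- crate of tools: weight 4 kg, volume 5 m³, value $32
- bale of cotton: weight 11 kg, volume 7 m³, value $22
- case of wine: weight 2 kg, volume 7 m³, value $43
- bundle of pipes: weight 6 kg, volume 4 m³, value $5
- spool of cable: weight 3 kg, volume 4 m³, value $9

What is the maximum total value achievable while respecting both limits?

$97

Feasible sets respecting both limits:
- crate of tools+bale of cotton+case of wine: weight 17, volume 19, value 97
- crate of tools+case of wine+bundle of pipes+spool of cable: weight 15, volume 20, value 89
- crate of tools+case of wine+spool of cable: weight 9, volume 16, value 84
- crate of tools+case of wine+bundle of pipes: weight 12, volume 16, value 80
Best: $97.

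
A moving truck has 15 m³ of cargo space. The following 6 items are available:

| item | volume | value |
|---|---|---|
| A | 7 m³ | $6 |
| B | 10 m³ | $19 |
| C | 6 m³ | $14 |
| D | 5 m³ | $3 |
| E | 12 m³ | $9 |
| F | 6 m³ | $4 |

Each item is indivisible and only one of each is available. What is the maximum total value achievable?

$22

Check high-value combinations within 15 m³:
- B+D: volume 10+5=15, value 19+3=22
- A+C: volume 7+6=13, value 6+14=20
- B: volume 10, value 19
Best: $22.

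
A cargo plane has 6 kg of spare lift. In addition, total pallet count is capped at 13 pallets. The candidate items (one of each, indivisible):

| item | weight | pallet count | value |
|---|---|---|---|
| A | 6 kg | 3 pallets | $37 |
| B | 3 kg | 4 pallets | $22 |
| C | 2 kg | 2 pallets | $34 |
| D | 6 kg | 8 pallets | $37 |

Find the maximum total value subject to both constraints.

$56

Feasible sets respecting both limits:
- B+C: weight 5, pallet count 6, value 56
- A: weight 6, pallet count 3, value 37
- D: weight 6, pallet count 8, value 37
- C: weight 2, pallet count 2, value 34
Best: $56.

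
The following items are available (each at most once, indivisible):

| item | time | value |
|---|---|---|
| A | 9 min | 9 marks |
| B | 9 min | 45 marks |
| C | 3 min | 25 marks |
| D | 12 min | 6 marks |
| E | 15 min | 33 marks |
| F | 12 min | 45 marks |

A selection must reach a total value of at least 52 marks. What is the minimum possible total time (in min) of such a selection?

Subsets with value ≥ 52, sorted by total time:
- B+C: time 12, value 70
- C+F: time 15, value 70
- C+E: time 18, value 58
Minimum time: 12 min.

12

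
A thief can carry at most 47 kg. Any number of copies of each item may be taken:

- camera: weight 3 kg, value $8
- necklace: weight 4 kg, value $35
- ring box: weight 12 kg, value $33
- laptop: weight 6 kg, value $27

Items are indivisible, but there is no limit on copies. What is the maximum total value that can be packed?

$393

Best value-per-unit is necklace at 35/4; filling with it alone gives 11×35 = 385.
Optimal mix: 1×camera + 11×necklace → weight 47, value 393.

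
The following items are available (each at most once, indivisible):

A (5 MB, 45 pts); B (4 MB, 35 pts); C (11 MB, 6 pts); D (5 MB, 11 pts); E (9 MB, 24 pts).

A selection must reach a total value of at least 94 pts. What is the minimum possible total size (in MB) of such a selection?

Subsets with value ≥ 94, sorted by total size:
- A+B+E: size 18, value 104
- A+B+D+E: size 23, value 115
- A+B+C+D: size 25, value 97
- A+B+C+E: size 29, value 110
Minimum size: 18 MB.

18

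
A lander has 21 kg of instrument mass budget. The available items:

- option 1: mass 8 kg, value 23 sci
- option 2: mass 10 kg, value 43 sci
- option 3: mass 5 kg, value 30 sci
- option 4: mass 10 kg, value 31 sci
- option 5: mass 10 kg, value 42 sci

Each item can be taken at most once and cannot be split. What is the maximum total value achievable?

This is a 0/1 knapsack; check combinations near the capacity.
- option 2+option 5: mass 10+10=20, value 43+42=85
- option 2+option 4: mass 10+10=20, value 43+31=74
- option 2+option 3: mass 10+5=15, value 43+30=73
Best: 85 sci.

85 sci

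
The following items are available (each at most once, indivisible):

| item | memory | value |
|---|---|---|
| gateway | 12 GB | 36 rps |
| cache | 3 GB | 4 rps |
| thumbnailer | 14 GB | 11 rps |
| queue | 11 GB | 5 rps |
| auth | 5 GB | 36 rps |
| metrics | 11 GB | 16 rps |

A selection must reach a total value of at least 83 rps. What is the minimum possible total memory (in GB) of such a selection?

28

Subsets with value ≥ 83, sorted by total memory:
- gateway+auth+metrics: memory 28, value 88
- gateway+cache+auth+metrics: memory 31, value 92
- gateway+thumbnailer+auth: memory 31, value 83
Minimum memory: 28 GB.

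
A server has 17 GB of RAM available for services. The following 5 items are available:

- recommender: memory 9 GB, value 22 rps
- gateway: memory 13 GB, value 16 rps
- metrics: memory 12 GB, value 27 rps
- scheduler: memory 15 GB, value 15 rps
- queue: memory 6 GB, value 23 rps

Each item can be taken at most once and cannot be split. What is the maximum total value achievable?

45 rps

Check high-value combinations within 17 GB:
- recommender+queue: memory 9+6=15, value 22+23=45
- metrics: memory 12, value 27
- queue: memory 6, value 23
- recommender: memory 9, value 22
Best: 45 rps.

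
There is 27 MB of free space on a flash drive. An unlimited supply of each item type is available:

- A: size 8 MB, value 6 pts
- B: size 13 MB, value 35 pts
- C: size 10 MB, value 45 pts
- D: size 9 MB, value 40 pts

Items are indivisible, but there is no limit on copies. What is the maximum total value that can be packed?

120 pts

Best value-per-unit is C at 45/10; filling with it alone gives 2×45 = 90.
Optimal mix: 3×D → size 27, value 120.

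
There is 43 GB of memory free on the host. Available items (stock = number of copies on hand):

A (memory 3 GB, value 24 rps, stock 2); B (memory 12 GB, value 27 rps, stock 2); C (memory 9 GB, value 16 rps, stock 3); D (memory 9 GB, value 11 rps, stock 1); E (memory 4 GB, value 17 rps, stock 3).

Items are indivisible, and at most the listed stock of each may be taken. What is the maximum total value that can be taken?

Top feasible selections:
- 2×A + 2×B + 3×E: memory 42, value 153
- 2×A + 1×B + 1×C + 3×E: memory 39, value 142
- 2×A + 1×B + 1×D + 3×E: memory 39, value 137
Best: 153 rps.

153 rps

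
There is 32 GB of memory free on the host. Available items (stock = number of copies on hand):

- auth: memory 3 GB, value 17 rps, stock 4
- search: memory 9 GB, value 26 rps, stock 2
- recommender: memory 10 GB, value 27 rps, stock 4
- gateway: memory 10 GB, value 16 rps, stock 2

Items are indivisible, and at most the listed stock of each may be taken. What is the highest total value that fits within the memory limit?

Best selections within memory 32 and stock limits:
- 4×auth + 2×recommender: memory 32, value 122
- 4×auth + 1×search + 1×recommender: memory 31, value 121
Best: 122 rps.

122 rps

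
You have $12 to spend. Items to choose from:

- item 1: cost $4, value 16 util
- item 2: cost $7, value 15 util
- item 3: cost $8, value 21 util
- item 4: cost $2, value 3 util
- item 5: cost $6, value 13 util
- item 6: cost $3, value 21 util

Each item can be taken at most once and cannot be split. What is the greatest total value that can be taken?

This is a 0/1 knapsack; check combinations near the capacity.
- item 3+item 6: cost 8+3=11, value 21+21=42
- item 1+item 4+item 6: cost 4+2+3=9, value 16+3+21=40
- item 2+item 4+item 6: cost 7+2+3=12, value 15+3+21=39
Best: 42 util.

42 util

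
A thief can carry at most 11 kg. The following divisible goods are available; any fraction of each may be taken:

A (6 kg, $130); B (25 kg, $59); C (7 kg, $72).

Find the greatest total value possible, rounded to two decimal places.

181.43

Take in order of value per unit:
- A (130/6 per unit): all 6 → value 130, running total 130.00
- C (72/7 per unit): 5 of 7 → value 5×72/7 = 51.4286, running total 181.43
Total 181.43.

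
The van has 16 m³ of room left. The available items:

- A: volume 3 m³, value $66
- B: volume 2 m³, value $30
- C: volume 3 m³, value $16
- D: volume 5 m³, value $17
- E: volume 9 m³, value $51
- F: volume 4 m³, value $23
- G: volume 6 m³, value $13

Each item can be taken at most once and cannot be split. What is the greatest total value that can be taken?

Check high-value combinations within 16 m³:
- A+B+E: volume 3+2+9=14, value 66+30+51=147
- A+E+F: volume 3+9+4=16, value 66+51+23=140
- A+B+D+F: volume 3+2+5+4=14, value 66+30+17+23=136
Best: $147.

$147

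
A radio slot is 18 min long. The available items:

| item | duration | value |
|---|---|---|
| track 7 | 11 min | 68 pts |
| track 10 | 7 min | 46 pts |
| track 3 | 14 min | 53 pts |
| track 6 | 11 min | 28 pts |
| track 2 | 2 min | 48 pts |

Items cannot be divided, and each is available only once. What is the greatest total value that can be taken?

116 pts

This is a 0/1 knapsack; check combinations near the capacity.
- track 7+track 2: duration 11+2=13, value 68+48=116
- track 7+track 10: duration 11+7=18, value 68+46=114
- track 3+track 2: duration 14+2=16, value 53+48=101
Best: 116 pts.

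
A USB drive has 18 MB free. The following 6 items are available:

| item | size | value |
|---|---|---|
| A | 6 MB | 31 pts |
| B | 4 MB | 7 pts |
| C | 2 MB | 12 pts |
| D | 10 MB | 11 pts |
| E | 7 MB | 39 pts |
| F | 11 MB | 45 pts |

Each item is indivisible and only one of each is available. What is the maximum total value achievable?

84 pts

Check high-value combinations within 18 MB:
- E+F: size 7+11=18, value 39+45=84
- A+C+E: size 6+2+7=15, value 31+12+39=82
- A+B+E: size 6+4+7=17, value 31+7+39=77
- A+F: size 6+11=17, value 31+45=76
Best: 84 pts.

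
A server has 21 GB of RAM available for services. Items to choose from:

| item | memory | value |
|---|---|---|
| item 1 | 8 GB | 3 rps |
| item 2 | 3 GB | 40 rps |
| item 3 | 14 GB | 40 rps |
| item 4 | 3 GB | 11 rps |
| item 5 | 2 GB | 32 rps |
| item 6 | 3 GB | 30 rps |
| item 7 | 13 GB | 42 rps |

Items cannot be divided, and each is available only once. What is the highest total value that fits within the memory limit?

Check high-value combinations within 21 GB:
- item 2+item 5+item 6+item 7: memory 3+2+3+13=21, value 40+32+30+42=144
- item 2+item 4+item 5+item 7: memory 3+3+2+13=21, value 40+11+32+42=125
- item 1+item 2+item 4+item 5+item 6: memory 8+3+3+2+3=19, value 3+40+11+32+30=116
- item 4+item 5+item 6+item 7: memory 3+2+3+13=21, value 11+32+30+42=115
Best: 144 rps.

144 rps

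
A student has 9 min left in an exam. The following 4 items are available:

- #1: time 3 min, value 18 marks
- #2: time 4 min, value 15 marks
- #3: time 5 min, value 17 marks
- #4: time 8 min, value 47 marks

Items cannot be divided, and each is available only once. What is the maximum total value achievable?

Check high-value combinations within 9 min:
- #4: time 8, value 47
- #1+#3: time 3+5=8, value 18+17=35
- #1+#2: time 3+4=7, value 18+15=33
Best: 47 marks.

47 marks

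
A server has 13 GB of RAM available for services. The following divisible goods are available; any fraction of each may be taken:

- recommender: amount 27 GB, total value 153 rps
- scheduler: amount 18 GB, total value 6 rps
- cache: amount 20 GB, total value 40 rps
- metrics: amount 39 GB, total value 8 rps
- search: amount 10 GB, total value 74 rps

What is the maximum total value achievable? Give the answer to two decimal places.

Take in order of value per unit:
- search (74/10 per unit): all 10 → value 74, running total 74.00
- recommender (153/27 per unit): 3 of 27 → value 3×153/27 = 17.0000, running total 91.00
Total 91.00.

91.00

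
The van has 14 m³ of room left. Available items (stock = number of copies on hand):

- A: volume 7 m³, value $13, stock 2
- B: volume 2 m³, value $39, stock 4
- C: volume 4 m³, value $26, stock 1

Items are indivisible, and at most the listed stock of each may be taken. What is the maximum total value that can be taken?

$182

Best selections within volume 14 and stock limits:
- 4×B + 1×C: volume 12, value 182
- 4×B: volume 8, value 156
- 3×B + 1×C: volume 10, value 143
- 1×A + 3×B: volume 13, value 130
Best: $182.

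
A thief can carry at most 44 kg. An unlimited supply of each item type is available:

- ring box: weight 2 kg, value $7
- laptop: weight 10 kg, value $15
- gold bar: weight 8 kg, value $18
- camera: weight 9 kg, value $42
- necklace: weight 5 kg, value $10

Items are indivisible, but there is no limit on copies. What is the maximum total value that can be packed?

$196

Best value-per-unit is camera at 42/9; filling with it alone gives 4×42 = 168.
Optimal mix: 4×ring box + 4×camera → weight 44, value 196.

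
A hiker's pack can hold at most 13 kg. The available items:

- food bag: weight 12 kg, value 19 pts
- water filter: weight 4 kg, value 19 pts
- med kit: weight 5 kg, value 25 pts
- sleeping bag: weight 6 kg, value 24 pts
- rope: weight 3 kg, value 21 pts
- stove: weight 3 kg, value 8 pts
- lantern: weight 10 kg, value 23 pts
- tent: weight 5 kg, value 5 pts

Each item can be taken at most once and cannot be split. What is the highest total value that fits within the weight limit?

65 pts

Check high-value combinations within 13 kg:
- water filter+med kit+rope: weight 4+5+3=12, value 19+25+21=65
- water filter+sleeping bag+rope: weight 4+6+3=13, value 19+24+21=64
- med kit+rope+stove: weight 5+3+3=11, value 25+21+8=54
- sleeping bag+rope+stove: weight 6+3+3=12, value 24+21+8=53
Best: 65 pts.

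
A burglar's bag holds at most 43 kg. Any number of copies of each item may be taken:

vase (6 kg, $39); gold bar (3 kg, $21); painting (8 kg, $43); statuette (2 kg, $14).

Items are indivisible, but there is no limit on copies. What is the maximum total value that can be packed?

Best value-per-unit is gold bar at 21/3; filling with it alone gives 14×21 = 294.
Optimal mix: 13×gold bar + 2×statuette → weight 43, value 301.

$301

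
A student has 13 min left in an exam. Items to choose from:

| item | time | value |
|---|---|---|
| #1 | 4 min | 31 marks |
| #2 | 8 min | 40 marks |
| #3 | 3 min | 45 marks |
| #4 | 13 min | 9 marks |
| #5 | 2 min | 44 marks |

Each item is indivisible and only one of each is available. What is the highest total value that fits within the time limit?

Check high-value combinations within 13 min:
- #2+#3+#5: time 8+3+2=13, value 40+45+44=129
- #1+#3+#5: time 4+3+2=9, value 31+45+44=120
- #3+#5: time 3+2=5, value 45+44=89
- #2+#3: time 8+3=11, value 40+45=85
Best: 129 marks.

129 marks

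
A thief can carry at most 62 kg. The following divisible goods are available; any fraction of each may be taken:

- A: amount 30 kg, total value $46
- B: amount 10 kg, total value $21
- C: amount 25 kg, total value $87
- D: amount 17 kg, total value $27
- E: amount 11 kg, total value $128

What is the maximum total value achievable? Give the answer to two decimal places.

261.41

Take in order of value per unit:
- E (128/11 per unit): all 11 → value 128, running total 128.00
- C (87/25 per unit): all 25 → value 87, running total 215.00
- B (21/10 per unit): all 10 → value 21, running total 236.00
- D (27/17 per unit): 16 of 17 → value 16×27/17 = 25.4118, running total 261.41
Total 261.41.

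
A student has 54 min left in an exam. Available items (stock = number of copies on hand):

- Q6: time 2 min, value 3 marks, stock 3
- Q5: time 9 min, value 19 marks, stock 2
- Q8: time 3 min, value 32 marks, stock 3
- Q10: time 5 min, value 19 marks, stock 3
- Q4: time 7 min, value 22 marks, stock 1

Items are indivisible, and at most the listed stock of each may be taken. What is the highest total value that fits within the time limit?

Top feasible selections:
- 2×Q6 + 2×Q5 + 3×Q8 + 3×Q10 + 1×Q4: time 53, value 219
- 1×Q6 + 2×Q5 + 3×Q8 + 3×Q10 + 1×Q4: time 51, value 216
- 2×Q5 + 3×Q8 + 3×Q10 + 1×Q4: time 49, value 213
Best: 219 marks.

219 marks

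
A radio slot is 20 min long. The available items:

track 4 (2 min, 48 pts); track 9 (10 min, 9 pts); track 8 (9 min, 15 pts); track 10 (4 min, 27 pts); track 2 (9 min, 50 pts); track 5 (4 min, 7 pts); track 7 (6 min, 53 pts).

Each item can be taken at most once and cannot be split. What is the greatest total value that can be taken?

151 pts

This is a 0/1 knapsack; check combinations near the capacity.
- track 4+track 2+track 7: duration 2+9+6=17, value 48+50+53=151
- track 4+track 10+track 5+track 7: duration 2+4+4+6=16, value 48+27+7+53=135
- track 4+track 10+track 2+track 5: duration 2+4+9+4=19, value 48+27+50+7=132
Best: 151 pts.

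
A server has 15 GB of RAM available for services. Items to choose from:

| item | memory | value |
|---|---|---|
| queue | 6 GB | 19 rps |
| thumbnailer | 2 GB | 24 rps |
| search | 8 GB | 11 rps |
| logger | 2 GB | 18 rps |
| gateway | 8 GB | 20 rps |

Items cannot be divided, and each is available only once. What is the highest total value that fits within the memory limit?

62 rps

This is a 0/1 knapsack; check combinations near the capacity.
- thumbnailer+logger+gateway: memory 2+2+8=12, value 24+18+20=62
- queue+thumbnailer+logger: memory 6+2+2=10, value 19+24+18=61
- thumbnailer+search+logger: memory 2+8+2=12, value 24+11+18=53
- thumbnailer+gateway: memory 2+8=10, value 24+20=44
Best: 62 rps.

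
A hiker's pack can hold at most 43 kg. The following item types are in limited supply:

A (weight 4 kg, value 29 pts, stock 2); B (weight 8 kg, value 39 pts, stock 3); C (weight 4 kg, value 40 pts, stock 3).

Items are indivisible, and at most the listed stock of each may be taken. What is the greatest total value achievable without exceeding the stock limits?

266 pts

Top feasible selections:
- 1×A + 3×B + 3×C: weight 40, value 266
- 2×A + 2×B + 3×C: weight 36, value 256
Best: 266 pts.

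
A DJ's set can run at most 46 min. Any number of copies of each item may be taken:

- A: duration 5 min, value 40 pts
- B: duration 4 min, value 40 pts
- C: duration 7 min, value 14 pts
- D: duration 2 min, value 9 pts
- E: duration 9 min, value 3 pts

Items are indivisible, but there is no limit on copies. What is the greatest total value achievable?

449 pts

Best value-per-unit is B at 40/4; filling with it alone gives 11×40 = 440.
Optimal mix: 11×B + 1×D → duration 46, value 449.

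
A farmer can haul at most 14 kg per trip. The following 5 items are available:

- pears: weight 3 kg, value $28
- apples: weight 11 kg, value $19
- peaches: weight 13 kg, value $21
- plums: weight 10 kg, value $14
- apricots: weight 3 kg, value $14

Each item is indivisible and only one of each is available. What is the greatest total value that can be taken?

$47

Check high-value combinations within 14 kg:
- pears+apples: weight 3+11=14, value 28+19=47
- pears+apricots: weight 3+3=6, value 28+14=42
- pears+plums: weight 3+10=13, value 28+14=42
Best: $47.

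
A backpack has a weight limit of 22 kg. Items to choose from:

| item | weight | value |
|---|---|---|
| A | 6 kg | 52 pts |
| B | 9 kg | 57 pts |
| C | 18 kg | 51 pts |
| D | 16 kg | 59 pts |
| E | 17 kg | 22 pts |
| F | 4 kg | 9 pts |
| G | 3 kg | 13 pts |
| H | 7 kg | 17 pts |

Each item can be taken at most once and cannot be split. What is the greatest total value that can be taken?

Check high-value combinations within 22 kg:
- A+B+F+G: weight 6+9+4+3=22, value 52+57+9+13=131
- A+B+H: weight 6+9+7=22, value 52+57+17=126
- A+B+G: weight 6+9+3=18, value 52+57+13=122
Best: 131 pts.

131 pts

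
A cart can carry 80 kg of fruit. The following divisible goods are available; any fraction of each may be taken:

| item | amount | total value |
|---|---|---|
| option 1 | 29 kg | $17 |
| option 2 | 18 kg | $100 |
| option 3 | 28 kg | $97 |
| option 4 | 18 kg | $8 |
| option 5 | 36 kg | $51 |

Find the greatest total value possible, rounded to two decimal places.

Take in order of value per unit:
- option 2 (100/18 per unit): all 18 → value 100, running total 100.00
- option 3 (97/28 per unit): all 28 → value 97, running total 197.00
- option 5 (51/36 per unit): 34 of 36 → value 34×51/36 = 48.1667, running total 245.17
Total 245.17.

245.17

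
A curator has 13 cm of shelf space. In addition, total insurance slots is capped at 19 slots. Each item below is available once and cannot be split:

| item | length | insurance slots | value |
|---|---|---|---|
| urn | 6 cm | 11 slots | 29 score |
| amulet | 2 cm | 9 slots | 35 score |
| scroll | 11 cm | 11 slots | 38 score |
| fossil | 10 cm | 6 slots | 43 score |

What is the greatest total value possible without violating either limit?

Feasible sets respecting both limits:
- amulet+fossil: length 12, insurance slots 15, value 78
- fossil: length 10, insurance slots 6, value 43
- scroll: length 11, insurance slots 11, value 38
- amulet: length 2, insurance slots 9, value 35
Best: 78 score.

78 score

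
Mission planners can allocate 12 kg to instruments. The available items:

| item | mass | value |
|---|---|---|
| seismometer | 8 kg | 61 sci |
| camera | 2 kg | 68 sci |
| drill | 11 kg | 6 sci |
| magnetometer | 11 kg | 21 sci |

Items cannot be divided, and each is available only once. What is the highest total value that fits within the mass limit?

129 sci

Check high-value combinations within 12 kg:
- seismometer+camera: mass 8+2=10, value 61+68=129
- camera: mass 2, value 68
- seismometer: mass 8, value 61
- magnetometer: mass 11, value 21
Best: 129 sci.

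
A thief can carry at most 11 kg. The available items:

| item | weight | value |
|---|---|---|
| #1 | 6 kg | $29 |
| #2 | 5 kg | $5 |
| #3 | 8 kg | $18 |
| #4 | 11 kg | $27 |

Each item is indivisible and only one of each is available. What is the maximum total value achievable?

Check high-value combinations within 11 kg:
- #1+#2: weight 6+5=11, value 29+5=34
- #1: weight 6, value 29
- #4: weight 11, value 27
Best: $34.

$34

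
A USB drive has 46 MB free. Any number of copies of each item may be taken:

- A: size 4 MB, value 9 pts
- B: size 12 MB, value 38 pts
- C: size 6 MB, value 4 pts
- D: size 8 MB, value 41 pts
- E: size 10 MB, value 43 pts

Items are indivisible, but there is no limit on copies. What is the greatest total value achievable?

Best value-per-unit is D at 41/8; filling with it alone gives 5×41 = 205.
Optimal mix: 1×A + 4×D + 1×E → size 46, value 216.

216 pts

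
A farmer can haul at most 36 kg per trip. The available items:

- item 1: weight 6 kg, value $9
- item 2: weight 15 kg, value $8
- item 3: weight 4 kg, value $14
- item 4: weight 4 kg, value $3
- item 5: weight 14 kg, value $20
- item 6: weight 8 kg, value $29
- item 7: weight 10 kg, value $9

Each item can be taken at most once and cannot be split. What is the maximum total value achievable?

Check high-value combinations within 36 kg:
- item 1+item 3+item 4+item 5+item 6: weight 6+4+4+14+8=36, value 9+14+3+20+29=75
- item 1+item 3+item 5+item 6: weight 6+4+14+8=32, value 9+14+20+29=72
- item 3+item 5+item 6+item 7: weight 4+14+8+10=36, value 14+20+29+9=72
- item 3+item 4+item 5+item 6: weight 4+4+14+8=30, value 14+3+20+29=66
- item 1+item 3+item 4+item 6+item 7: weight 6+4+4+8+10=32, value 9+14+3+29+9=64
Best: $75.

$75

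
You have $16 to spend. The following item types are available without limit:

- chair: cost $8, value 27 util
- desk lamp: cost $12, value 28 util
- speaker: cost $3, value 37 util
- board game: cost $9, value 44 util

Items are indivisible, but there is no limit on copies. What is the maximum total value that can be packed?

Best value-per-unit is speaker at 37/3, and filling with it alone uses cost 5×3=15. No mix of the others beats 5×37 = 185.

185 util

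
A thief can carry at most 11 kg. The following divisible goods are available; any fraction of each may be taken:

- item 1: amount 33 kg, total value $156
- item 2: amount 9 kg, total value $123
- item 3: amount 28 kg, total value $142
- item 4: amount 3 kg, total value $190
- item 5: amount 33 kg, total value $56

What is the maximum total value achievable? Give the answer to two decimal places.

Take in order of value per unit:
- item 4 (190/3 per unit): all 3 → value 190, running total 190.00
- item 2 (123/9 per unit): 8 of 9 → value 8×123/9 = 109.3333, running total 299.33
Total 299.33.

299.33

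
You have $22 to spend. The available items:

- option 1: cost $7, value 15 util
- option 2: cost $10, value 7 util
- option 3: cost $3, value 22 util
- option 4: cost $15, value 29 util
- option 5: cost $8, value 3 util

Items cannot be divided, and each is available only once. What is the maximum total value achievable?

Check high-value combinations within $22:
- option 3+option 4: cost 3+15=18, value 22+29=51
- option 1+option 2+option 3: cost 7+10+3=20, value 15+7+22=44
- option 1+option 4: cost 7+15=22, value 15+29=44
Best: 51 util.

51 util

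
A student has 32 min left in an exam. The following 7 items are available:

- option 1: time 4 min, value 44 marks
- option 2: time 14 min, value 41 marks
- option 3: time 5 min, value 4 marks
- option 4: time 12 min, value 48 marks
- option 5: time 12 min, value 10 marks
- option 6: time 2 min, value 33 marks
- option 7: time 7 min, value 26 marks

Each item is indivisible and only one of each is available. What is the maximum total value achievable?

166 marks

Check high-value combinations within 32 min:
- option 1+option 2+option 4+option 6: time 4+14+12+2=32, value 44+41+48+33=166
- option 1+option 3+option 4+option 6+option 7: time 4+5+12+2+7=30, value 44+4+48+33+26=155
- option 1+option 4+option 6+option 7: time 4+12+2+7=25, value 44+48+33+26=151
- option 1+option 2+option 3+option 6+option 7: time 4+14+5+2+7=32, value 44+41+4+33+26=148
- option 1+option 2+option 6+option 7: time 4+14+2+7=27, value 44+41+33+26=144
Best: 166 marks.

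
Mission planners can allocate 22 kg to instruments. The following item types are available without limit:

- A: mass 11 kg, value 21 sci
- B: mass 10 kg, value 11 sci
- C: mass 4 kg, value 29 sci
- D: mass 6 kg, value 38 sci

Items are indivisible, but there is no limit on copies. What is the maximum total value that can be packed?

154 sci

Best value-per-unit is C at 29/4; filling with it alone gives 5×29 = 145.
Optimal mix: 4×C + 1×D → mass 22, value 154.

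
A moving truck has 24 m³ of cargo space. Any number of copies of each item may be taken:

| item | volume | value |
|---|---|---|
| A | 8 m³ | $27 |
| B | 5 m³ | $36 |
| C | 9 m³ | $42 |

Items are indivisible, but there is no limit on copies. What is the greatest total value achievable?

$150

Best value-per-unit is B at 36/5; filling with it alone gives 4×36 = 144.
Optimal mix: 3×B + 1×C → volume 24, value 150.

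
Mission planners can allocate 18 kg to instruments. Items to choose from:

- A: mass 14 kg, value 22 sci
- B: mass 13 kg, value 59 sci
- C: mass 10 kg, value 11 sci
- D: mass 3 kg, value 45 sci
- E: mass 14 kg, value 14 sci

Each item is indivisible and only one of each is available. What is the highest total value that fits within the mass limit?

104 sci

Check high-value combinations within 18 kg:
- B+D: mass 13+3=16, value 59+45=104
- A+D: mass 14+3=17, value 22+45=67
- B: mass 13, value 59
Best: 104 sci.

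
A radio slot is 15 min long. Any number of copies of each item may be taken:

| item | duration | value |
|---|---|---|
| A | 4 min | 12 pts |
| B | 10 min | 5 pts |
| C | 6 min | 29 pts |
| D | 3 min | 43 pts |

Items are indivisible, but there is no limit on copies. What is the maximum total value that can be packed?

215 pts

Best value-per-unit is D at 43/3, and filling with it alone uses duration 5×3=15. No mix of the others beats 5×43 = 215.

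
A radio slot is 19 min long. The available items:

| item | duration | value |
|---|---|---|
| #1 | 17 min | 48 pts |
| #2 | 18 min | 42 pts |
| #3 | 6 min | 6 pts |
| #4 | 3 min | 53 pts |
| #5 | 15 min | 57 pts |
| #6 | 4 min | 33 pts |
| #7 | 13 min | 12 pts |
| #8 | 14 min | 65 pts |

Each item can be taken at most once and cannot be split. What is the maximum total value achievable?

118 pts

Check high-value combinations within 19 min:
- #4+#8: duration 3+14=17, value 53+65=118
- #4+#5: duration 3+15=18, value 53+57=110
- #6+#8: duration 4+14=18, value 33+65=98
- #3+#4+#6: duration 6+3+4=13, value 6+53+33=92
- #5+#6: duration 15+4=19, value 57+33=90
Best: 118 pts.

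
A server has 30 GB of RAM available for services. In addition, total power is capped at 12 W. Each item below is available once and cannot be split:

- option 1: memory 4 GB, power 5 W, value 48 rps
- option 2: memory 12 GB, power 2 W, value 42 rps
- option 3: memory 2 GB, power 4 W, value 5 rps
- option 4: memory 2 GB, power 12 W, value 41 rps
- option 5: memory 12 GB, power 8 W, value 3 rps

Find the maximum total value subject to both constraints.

Feasible sets respecting both limits:
- option 1+option 2+option 3: memory 18, power 11, value 95
- option 1+option 2: memory 16, power 7, value 90
- option 1+option 3: memory 6, power 9, value 53
- option 1: memory 4, power 5, value 48
Best: 95 rps.

95 rps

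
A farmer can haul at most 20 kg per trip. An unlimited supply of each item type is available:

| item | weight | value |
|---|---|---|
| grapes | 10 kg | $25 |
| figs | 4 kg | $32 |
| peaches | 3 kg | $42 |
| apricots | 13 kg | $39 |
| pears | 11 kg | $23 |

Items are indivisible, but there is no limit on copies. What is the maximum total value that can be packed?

Best value-per-unit is peaches at 42/3, and filling with it alone uses weight 6×3=18. No mix of the others beats 6×42 = 252.

$252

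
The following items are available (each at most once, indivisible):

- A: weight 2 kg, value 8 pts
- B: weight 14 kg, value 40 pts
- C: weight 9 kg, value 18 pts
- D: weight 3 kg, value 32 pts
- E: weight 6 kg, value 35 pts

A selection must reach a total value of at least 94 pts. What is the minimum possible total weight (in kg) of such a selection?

Subsets with value ≥ 94, sorted by total weight:
- B+D+E: weight 23, value 107
- A+B+D+E: weight 25, value 115
- A+B+C+D: weight 28, value 98
Minimum weight: 23 kg.

23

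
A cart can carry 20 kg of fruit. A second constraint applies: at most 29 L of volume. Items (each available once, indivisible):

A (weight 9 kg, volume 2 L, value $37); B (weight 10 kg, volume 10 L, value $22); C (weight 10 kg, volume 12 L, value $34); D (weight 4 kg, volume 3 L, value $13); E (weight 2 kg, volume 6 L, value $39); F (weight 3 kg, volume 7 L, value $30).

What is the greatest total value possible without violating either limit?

$119

Feasible sets respecting both limits:
- A+D+E+F: weight 18, volume 18, value 119
- C+D+E+F: weight 19, volume 28, value 116
- A+E+F: weight 14, volume 15, value 106
- B+D+E+F: weight 19, volume 26, value 104
Best: $119.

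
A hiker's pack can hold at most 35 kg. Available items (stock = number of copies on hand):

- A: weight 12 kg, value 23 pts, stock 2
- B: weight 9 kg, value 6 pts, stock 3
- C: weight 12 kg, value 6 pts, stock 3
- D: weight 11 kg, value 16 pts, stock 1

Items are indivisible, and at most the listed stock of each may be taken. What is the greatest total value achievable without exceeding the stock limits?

Top feasible selections:
- 2×A + 1×D: weight 35, value 62
- 2×A + 1×B: weight 33, value 52
- 2×A: weight 24, value 46
- 1×A + 1×B + 1×D: weight 32, value 45
Best: 62 pts.

62 pts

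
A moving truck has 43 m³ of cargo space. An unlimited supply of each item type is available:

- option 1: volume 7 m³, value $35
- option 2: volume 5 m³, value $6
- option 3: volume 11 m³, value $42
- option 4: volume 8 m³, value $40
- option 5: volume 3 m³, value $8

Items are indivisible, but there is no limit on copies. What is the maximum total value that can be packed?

$215

Best value-per-unit is option 1 at 35/7; filling with it alone gives 6×35 = 210.
Optimal mix: 5×option 1 + 1×option 4 → volume 43, value 215.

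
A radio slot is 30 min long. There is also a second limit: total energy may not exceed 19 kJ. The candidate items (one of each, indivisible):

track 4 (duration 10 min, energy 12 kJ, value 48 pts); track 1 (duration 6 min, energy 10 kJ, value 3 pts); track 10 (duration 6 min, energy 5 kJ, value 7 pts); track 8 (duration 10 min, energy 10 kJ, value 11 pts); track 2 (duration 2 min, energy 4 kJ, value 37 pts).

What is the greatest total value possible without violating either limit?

85 pts

Feasible sets respecting both limits:
- track 4+track 2: duration 12, energy 16, value 85
- track 4+track 10: duration 16, energy 17, value 55
- track 10+track 8+track 2: duration 18, energy 19, value 55
Best: 85 pts.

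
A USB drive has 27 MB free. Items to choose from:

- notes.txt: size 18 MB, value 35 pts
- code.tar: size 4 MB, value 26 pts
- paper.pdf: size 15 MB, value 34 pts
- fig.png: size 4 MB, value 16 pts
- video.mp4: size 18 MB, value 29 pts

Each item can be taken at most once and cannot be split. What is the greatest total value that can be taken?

Check high-value combinations within 27 MB:
- notes.txt+code.tar+fig.png: size 18+4+4=26, value 35+26+16=77
- code.tar+paper.pdf+fig.png: size 4+15+4=23, value 26+34+16=76
- code.tar+fig.png+video.mp4: size 4+4+18=26, value 26+16+29=71
- notes.txt+code.tar: size 18+4=22, value 35+26=61
- code.tar+paper.pdf: size 4+15=19, value 26+34=60
Best: 77 pts.

77 pts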